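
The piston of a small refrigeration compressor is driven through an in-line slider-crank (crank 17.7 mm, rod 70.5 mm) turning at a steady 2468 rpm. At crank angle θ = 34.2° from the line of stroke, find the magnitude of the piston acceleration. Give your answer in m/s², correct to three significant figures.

ω = 2π·2468/60 = 258.4 rad/s
x(θ) = r cosθ + √(L² − r² sin²θ); with ω constant, a = ω²·d²x/dθ².
d²x/dθ² = −r cosθ − r²(cos2θ)/√u − r⁴ sin²2θ/(4u^{3/2}),  u = L² − r² sin²θ = 0.00487127 m².
Substituting r = 0.0177 m, L = 0.0705 m, θ = 34.2°: d²x/dθ² = -0.016354 m.
a = ω²·d²x/dθ² = (258.4)²·(-0.016354) = -1092.4 m/s²;  |a| = 1092.4 m/s².

1090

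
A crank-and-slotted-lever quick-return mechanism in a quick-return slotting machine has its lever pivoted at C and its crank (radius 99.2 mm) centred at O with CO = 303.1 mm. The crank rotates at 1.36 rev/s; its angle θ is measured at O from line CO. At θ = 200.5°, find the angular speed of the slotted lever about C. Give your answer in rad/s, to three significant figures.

3.45

ω = 8.545 rad/s (from 1.36 rev/s).
Crank pin A relative to C: A = (d + r cosθ, r sinθ); lever angle φ = atan2(r sinθ, d + r cosθ).
Differentiating tanφ: φ̇ = rω(d cosθ + r)/(d² + r² + 2dr cosθ).
d² + r² + 2dr cosθ = |CA|² = 0.0453834 m²;  d cosθ + r = -0.18471 m.
|ω_lever| = |0.0992·8.545·-0.18471| / 0.0453834 = 3.4499 rad/s.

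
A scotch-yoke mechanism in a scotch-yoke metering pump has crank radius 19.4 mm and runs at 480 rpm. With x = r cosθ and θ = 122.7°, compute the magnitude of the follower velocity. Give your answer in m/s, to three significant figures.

0.821

ω = 50.27 rad/s (from 480 rpm).
x = r cosθ ⇒ ẋ = −rω sinθ.
|v| = rω|sinθ| = 0.0194·50.27·|sin 122.7°| = 0.8206 m/s.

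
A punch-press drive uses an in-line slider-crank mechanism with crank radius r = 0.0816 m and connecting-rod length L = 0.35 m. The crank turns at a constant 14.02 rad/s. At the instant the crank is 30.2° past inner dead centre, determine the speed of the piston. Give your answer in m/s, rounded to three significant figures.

ω = 14.02 rad/s
For an in-line slider-crank, x = r cosθ + √(L² − r² sin²θ), so v = −rω sinθ·[1 + r cosθ/√(L² − r² sin²θ)].
With r = 0.0816 m, L = 0.35 m, θ = 30.2°: √(L² − r² sin²θ) = 0.34758 m.
v = −0.0816·14.02·0.50302·[1 + 0.0816·0.86427/0.34758] = -0.69223 m/s.
|v| = 0.69223 m/s.

0.692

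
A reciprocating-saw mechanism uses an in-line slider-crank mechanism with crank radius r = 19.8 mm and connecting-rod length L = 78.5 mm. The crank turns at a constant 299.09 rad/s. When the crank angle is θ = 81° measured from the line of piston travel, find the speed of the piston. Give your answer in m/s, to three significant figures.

6.09

ω = 299.1 rad/s
For an in-line slider-crank, x = r cosθ + √(L² − r² sin²θ), so v = −rω sinθ·[1 + r cosθ/√(L² − r² sin²θ)].
With r = 0.0198 m, L = 0.0785 m, θ = 81°: √(L² − r² sin²θ) = 0.076025 m.
v = −0.0198·299.1·0.98769·[1 + 0.0198·0.15643/0.076025] = -6.0874 m/s.
|v| = 6.0874 m/s.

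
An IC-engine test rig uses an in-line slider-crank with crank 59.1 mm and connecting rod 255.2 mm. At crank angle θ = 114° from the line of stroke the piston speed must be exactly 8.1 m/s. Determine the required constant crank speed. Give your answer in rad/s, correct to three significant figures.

166

For an in-line slider-crank, |v_piston| = rω|sinθ|·[1 + r cosθ/√(L² − r² sin²θ)].
With r = 0.0591 m, L = 0.2552 m, θ = 114°: the bracketed kinematic factor |dx/dθ| = 0.048787 m.
ω = v/|dx/dθ| = 8.1/0.048787 = 166.03 rad/s.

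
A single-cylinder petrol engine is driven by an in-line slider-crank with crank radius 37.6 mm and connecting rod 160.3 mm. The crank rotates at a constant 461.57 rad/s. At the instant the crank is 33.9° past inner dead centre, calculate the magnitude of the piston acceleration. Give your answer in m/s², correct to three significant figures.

ω = 461.6 rad/s
x(θ) = r cosθ + √(L² − r² sin²θ); with ω constant, a = ω²·d²x/dθ².
d²x/dθ² = −r cosθ − r²(cos2θ)/√u − r⁴ sin²2θ/(4u^{3/2}),  u = L² − r² sin²θ = 0.0252563 m².
Substituting r = 0.0376 m, L = 0.1603 m, θ = 33.9°: d²x/dθ² = -0.034676 m.
a = ω²·d²x/dθ² = (461.6)²·(-0.034676) = -7387.7 m/s²;  |a| = 7387.7 m/s².

7390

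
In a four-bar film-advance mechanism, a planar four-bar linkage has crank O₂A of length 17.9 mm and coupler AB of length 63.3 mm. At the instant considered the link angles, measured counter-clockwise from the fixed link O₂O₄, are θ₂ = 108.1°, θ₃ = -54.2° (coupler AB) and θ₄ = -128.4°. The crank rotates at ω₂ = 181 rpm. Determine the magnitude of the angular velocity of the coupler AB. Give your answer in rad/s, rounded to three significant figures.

4.65

ω₂ = 18.95 rad/s (from 181 rpm).
Differentiating the loop-closure r₂e^{iθ₂}+r₃e^{iθ₃}=r₁+r₄e^{iθ₄} gives r₂ω₂e^{iθ₂}+r₃ω₃e^{iθ₃}=r₄ω₄e^{iθ₄}.
Eliminating the other unknown: ω₃ = r₂ω₂ sin(θ₄−θ₂) / [r₃ sin(θ₃−θ₄)].
Numerator sine = +0.83389; denominator sine = +0.96222.
Result = 0.0179·18.95·(+0.83389) / (0.0633·(+0.96222)) = +4.645 rad/s; magnitude 4.645 rad/s.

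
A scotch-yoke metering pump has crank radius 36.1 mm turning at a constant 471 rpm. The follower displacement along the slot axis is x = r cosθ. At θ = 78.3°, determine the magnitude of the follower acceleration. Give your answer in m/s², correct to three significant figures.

ω = 49.32 rad/s (from 471 rpm).
x = r cosθ ⇒ ẍ = −rω² cosθ (ω constant).
|a| = rω²|cosθ| = 0.0361·(49.32)²·|cos 78.3°| = 17.809 m/s².

17.8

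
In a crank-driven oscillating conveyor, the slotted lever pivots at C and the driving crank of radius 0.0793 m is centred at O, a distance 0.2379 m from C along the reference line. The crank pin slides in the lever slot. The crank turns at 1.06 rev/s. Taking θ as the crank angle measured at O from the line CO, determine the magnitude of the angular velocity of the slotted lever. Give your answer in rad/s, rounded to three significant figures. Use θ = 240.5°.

0.451

ω = 6.66 rad/s (from 1.06 rev/s).
Crank pin A relative to C: A = (d + r cosθ, r sinθ); lever angle φ = atan2(r sinθ, d + r cosθ).
Differentiating tanφ: φ̇ = rω(d cosθ + r)/(d² + r² + 2dr cosθ).
d² + r² + 2dr cosθ = |CA|² = 0.0443053 m²;  d cosθ + r = -0.037848 m.
|ω_lever| = |0.0793·6.66·-0.037848| / 0.0443053 = 0.45117 rad/s.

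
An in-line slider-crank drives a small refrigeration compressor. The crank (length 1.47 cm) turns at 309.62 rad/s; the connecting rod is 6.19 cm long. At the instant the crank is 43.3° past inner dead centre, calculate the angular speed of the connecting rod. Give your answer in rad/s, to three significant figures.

54.2

ω = 309.6 rad/s
The rod makes angle φ with the slider axis where L sinφ = r sinθ; differentiating, L cosφ·φ̇ = r ω cosθ.
L cosφ = √(L² − r² sin²θ) = 0.061074 m.
|ω_rod| = r ω |cosθ| / √(L² − r² sin²θ) = 0.0147·309.6·0.72777/0.061074 = 54.236 rad/s.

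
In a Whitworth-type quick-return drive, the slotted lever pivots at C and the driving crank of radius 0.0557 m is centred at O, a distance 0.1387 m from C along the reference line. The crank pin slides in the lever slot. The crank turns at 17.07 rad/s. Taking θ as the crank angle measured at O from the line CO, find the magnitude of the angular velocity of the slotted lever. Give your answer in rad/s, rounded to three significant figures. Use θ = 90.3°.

2.35

ω = 17.07 rad/s
Crank pin A relative to C: A = (d + r cosθ, r sinθ); lever angle φ = atan2(r sinθ, d + r cosθ).
Differentiating tanφ: φ̇ = rω(d cosθ + r)/(d² + r² + 2dr cosθ).
d² + r² + 2dr cosθ = |CA|² = 0.0222593 m²;  d cosθ + r = +0.054974 m.
|ω_lever| = |0.0557·17.07·+0.054974| / 0.0222593 = 2.3482 rad/s.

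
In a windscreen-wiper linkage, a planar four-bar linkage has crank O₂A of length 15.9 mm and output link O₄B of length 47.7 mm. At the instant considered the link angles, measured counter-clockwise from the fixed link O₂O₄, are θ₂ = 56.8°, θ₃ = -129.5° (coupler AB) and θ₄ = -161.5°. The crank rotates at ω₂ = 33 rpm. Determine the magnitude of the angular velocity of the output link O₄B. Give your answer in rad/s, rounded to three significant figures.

0.239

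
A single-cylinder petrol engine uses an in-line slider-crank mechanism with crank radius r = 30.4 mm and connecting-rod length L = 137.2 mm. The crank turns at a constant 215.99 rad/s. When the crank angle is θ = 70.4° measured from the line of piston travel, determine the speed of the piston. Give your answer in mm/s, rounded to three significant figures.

ω = 216 rad/s
For an in-line slider-crank, x = r cosθ + √(L² − r² sin²θ), so v = −rω sinθ·[1 + r cosθ/√(L² − r² sin²θ)].
With r = 0.0304 m, L = 0.1372 m, θ = 70.4°: √(L² − r² sin²θ) = 0.13418 m.
v = −0.0304·216·0.94206·[1 + 0.0304·0.33545/0.13418] = -6.6558 m/s.
|v| = 6.6558 m/s = 6655.8 mm/s.

6660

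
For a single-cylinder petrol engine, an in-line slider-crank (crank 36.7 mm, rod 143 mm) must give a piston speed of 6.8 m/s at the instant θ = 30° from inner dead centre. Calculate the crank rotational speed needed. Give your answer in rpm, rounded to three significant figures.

2890

For an in-line slider-crank, |v_piston| = rω|sinθ|·[1 + r cosθ/√(L² − r² sin²θ)].
With r = 0.0367 m, L = 0.143 m, θ = 30°: the bracketed kinematic factor |dx/dθ| = 0.022462 m.
ω = v/|dx/dθ| = 6.8/0.022462 = 302.73 rad/s.
N = 60ω/(2π) = 2890.8 rpm.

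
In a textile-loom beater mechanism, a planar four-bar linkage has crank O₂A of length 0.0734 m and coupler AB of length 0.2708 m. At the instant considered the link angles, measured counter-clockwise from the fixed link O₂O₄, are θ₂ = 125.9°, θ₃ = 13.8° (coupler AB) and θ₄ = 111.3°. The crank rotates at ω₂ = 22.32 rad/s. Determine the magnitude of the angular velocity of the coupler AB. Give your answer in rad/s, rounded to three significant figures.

1.54

ω₂ = 22.32 rad/s
Differentiating the loop-closure r₂e^{iθ₂}+r₃e^{iθ₃}=r₁+r₄e^{iθ₄} gives r₂ω₂e^{iθ₂}+r₃ω₃e^{iθ₃}=r₄ω₄e^{iθ₄}.
Eliminating the other unknown: ω₃ = r₂ω₂ sin(θ₄−θ₂) / [r₃ sin(θ₃−θ₄)].
Numerator sine = -0.25207; denominator sine = -0.99144.
Result = 0.0734·22.32·(-0.25207) / (0.2708·(-0.99144)) = +1.5381 rad/s; magnitude 1.5381 rad/s.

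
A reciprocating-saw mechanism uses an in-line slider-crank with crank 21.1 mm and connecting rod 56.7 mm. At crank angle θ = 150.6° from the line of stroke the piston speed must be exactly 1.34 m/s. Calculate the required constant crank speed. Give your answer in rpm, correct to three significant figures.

For an in-line slider-crank, |v_piston| = rω|sinθ|·[1 + r cosθ/√(L² − r² sin²θ)].
With r = 0.0211 m, L = 0.0567 m, θ = 150.6°: the bracketed kinematic factor |dx/dθ| = 0.0069424 m.
ω = v/|dx/dθ| = 1.34/0.0069424 = 193.02 rad/s.
N = 60ω/(2π) = 1843.2 rpm.

1840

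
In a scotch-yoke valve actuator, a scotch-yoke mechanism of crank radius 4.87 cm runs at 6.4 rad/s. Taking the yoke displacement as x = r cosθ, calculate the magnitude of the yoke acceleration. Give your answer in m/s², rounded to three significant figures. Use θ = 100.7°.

ω = 6.4 rad/s
x = r cosθ ⇒ ẍ = −rω² cosθ (ω constant).
|a| = rω²|cosθ| = 0.0487·(6.4)²·|cos 100.7°| = 0.37036 m/s².

0.370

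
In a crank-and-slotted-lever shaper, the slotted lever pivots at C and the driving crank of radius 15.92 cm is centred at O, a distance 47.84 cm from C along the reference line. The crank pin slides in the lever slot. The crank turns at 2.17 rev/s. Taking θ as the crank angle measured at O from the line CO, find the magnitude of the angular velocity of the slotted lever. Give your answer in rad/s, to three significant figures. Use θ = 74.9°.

2.10

ω = 13.63 rad/s (from 2.17 rev/s).
Crank pin A relative to C: A = (d + r cosθ, r sinθ); lever angle φ = atan2(r sinθ, d + r cosθ).
Differentiating tanφ: φ̇ = rω(d cosθ + r)/(d² + r² + 2dr cosθ).
d² + r² + 2dr cosθ = |CA|² = 0.293892 m²;  d cosθ + r = +0.28383 m.
|ω_lever| = |0.1592·13.63·+0.28383| / 0.293892 = 2.0963 rad/s.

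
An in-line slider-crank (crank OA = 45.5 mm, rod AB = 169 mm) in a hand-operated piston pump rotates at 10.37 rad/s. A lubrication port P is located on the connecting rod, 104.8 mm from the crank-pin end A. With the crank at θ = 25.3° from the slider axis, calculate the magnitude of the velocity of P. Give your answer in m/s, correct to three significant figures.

ω = 10.37 rad/s.  Crank-pin speed |V_A| = rω = 0.47183 m/s, perpendicular to OA.
Rod angle: sinφ = −(r/L) sinθ ⇒ φ = -6.607°; ω_rod = −rω cosθ/√(L²−r²sin²θ) = -2.541 rad/s.
V_P = V_A + ω_rod × AP, with AP = 0.1048 m along the rod.
Components: V_Px = −rω sinθ − a·ω_rod·sinφ = -0.23228 m/s;  V_Py = rω cosθ + a·ω_rod·cosφ = +0.16205 m/s.
|V_P| = √(V_Px² + V_Py²) = 0.28322 m/s.

0.283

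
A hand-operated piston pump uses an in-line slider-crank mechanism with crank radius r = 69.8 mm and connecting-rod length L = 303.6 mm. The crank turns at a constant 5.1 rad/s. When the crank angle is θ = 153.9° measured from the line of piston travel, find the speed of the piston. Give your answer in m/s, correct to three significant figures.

ω = 5.1 rad/s
For an in-line slider-crank, x = r cosθ + √(L² − r² sin²θ), so v = −rω sinθ·[1 + r cosθ/√(L² − r² sin²θ)].
With r = 0.0698 m, L = 0.3036 m, θ = 153.9°: √(L² − r² sin²θ) = 0.30204 m.
v = −0.0698·5.1·0.43994·[1 + 0.0698·-0.89803/0.30204] = -0.12411 m/s.
|v| = 0.12411 m/s.

0.124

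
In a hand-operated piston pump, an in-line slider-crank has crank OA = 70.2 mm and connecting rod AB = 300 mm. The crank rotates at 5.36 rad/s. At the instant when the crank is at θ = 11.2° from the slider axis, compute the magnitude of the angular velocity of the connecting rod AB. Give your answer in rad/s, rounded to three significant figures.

ω = 5.36 rad/s
The rod makes angle φ with the slider axis where L sinφ = r sinθ; differentiating, L cosφ·φ̇ = r ω cosθ.
L cosφ = √(L² − r² sin²θ) = 0.29969 m.
|ω_rod| = r ω |cosθ| / √(L² − r² sin²θ) = 0.0702·5.36·0.98096/0.29969 = 1.2316 rad/s.

1.23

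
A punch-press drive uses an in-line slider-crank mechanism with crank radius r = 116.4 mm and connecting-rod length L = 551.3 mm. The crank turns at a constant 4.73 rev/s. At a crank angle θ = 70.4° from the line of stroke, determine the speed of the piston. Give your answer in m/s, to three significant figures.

3.49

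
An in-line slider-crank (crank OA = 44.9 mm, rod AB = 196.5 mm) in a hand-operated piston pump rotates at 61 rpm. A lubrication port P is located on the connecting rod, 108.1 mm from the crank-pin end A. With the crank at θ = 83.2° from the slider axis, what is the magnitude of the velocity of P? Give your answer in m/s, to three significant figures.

0.290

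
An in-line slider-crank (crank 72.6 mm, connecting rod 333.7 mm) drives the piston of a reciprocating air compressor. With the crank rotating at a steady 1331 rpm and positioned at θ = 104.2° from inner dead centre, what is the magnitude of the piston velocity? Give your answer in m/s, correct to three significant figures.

9.27

ω = 2π·1331/60 = 139.4 rad/s
For an in-line slider-crank, x = r cosθ + √(L² − r² sin²θ), so v = −rω sinθ·[1 + r cosθ/√(L² − r² sin²θ)].
With r = 0.0726 m, L = 0.3337 m, θ = 104.2°: √(L² − r² sin²θ) = 0.32619 m.
v = −0.0726·139.4·0.96945·[1 + 0.0726·-0.24531/0.32619] = -9.2743 m/s.
|v| = 9.2743 m/s.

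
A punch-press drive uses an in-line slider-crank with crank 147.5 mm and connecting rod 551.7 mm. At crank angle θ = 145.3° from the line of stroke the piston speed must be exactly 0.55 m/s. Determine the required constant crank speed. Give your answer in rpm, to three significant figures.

For an in-line slider-crank, |v_piston| = rω|sinθ|·[1 + r cosθ/√(L² − r² sin²θ)].
With r = 0.1475 m, L = 0.5517 m, θ = 145.3°: the bracketed kinematic factor |dx/dθ| = 0.065294 m.
ω = v/|dx/dθ| = 0.55/0.065294 = 8.4234 rad/s.
N = 60ω/(2π) = 80.437 rpm.

80.4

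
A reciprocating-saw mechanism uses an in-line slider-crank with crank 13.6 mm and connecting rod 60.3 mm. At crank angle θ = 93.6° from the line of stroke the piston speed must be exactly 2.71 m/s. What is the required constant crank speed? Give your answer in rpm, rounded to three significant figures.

For an in-line slider-crank, |v_piston| = rω|sinθ|·[1 + r cosθ/√(L² − r² sin²θ)].
With r = 0.0136 m, L = 0.0603 m, θ = 93.6°: the bracketed kinematic factor |dx/dθ| = 0.013376 m.
ω = v/|dx/dθ| = 2.71/0.013376 = 202.6 rad/s.
N = 60ω/(2π) = 1934.7 rpm.

1930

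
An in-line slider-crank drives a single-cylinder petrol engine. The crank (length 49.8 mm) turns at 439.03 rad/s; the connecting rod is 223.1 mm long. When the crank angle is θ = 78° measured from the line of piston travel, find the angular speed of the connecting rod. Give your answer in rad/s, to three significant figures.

ω = 439 rad/s
The rod makes angle φ with the slider axis where L sinφ = r sinθ; differentiating, L cosφ·φ̇ = r ω cosθ.
L cosφ = √(L² − r² sin²θ) = 0.21772 m.
|ω_rod| = r ω |cosθ| / √(L² − r² sin²θ) = 0.0498·439·0.20791/0.21772 = 20.879 rad/s.

20.9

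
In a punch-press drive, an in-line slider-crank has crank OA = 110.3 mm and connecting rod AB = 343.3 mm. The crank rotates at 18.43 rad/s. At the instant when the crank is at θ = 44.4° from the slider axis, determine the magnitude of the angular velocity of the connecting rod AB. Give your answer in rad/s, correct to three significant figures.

ω = 18.43 rad/s
The rod makes angle φ with the slider axis where L sinφ = r sinθ; differentiating, L cosφ·φ̇ = r ω cosθ.
L cosφ = √(L² − r² sin²θ) = 0.33451 m.
|ω_rod| = r ω |cosθ| / √(L² − r² sin²θ) = 0.1103·18.43·0.71447/0.33451 = 4.3418 rad/s.

4.34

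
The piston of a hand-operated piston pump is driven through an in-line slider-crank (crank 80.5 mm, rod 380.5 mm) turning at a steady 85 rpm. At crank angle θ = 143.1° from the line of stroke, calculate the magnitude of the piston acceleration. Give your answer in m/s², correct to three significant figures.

4.71

ω = 2π·85/60 = 8.901 rad/s
x(θ) = r cosθ + √(L² − r² sin²θ); with ω constant, a = ω²·d²x/dθ².
d²x/dθ² = −r cosθ − r²(cos2θ)/√u − r⁴ sin²2θ/(4u^{3/2}),  u = L² − r² sin²θ = 0.142444 m².
Substituting r = 0.0805 m, L = 0.3805 m, θ = 143.1°: d²x/dθ² = +0.059404 m.
a = ω²·d²x/dθ² = (8.901)²·(+0.059404) = +4.7067 m/s²;  |a| = 4.7067 m/s².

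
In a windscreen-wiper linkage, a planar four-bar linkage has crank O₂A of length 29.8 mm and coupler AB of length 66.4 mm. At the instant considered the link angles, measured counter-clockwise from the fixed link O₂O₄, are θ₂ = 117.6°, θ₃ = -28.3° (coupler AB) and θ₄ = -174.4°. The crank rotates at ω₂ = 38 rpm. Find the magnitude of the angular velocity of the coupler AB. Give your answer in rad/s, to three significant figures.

ω₂ = 3.979 rad/s (from 38 rpm).
Differentiating the loop-closure r₂e^{iθ₂}+r₃e^{iθ₃}=r₁+r₄e^{iθ₄} gives r₂ω₂e^{iθ₂}+r₃ω₃e^{iθ₃}=r₄ω₄e^{iθ₄}.
Eliminating the other unknown: ω₃ = r₂ω₂ sin(θ₄−θ₂) / [r₃ sin(θ₃−θ₄)].
Numerator sine = +0.92718; denominator sine = +0.55775.
Result = 0.0298·3.979·(+0.92718) / (0.0664·(+0.55775)) = +2.9689 rad/s; magnitude 2.9689 rad/s.

2.97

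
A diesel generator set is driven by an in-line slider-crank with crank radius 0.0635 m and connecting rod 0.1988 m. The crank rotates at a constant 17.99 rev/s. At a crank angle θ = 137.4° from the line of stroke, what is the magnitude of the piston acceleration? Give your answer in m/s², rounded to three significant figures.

568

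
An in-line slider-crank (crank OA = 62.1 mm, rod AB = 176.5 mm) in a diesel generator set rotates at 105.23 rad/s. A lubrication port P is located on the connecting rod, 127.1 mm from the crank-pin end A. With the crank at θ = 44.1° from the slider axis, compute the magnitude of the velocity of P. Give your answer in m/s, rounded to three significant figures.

ω = 105.2 rad/s.  Crank-pin speed |V_A| = rω = 6.5348 m/s, perpendicular to OA.
Rod angle: sinφ = −(r/L) sinθ ⇒ φ = -14.173°; ω_rod = −rω cosθ/√(L²−r²sin²θ) = -27.423 rad/s.
V_P = V_A + ω_rod × AP, with AP = 0.1271 m along the rod.
Components: V_Px = −rω sinθ − a·ω_rod·sinφ = -5.4011 m/s;  V_Py = rω cosθ + a·ω_rod·cosφ = +1.3135 m/s.
|V_P| = √(V_Px² + V_Py²) = 5.5585 m/s.

5.56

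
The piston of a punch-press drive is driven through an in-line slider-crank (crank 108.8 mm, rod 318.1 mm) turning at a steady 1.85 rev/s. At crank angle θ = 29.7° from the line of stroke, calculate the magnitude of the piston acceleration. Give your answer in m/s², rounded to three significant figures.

ω = 2π·1.85 = 11.62 rad/s
x(θ) = r cosθ + √(L² − r² sin²θ); with ω constant, a = ω²·d²x/dθ².
d²x/dθ² = −r cosθ − r²(cos2θ)/√u − r⁴ sin²2θ/(4u^{3/2}),  u = L² − r² sin²θ = 0.0982818 m².
Substituting r = 0.1088 m, L = 0.3181 m, θ = 29.7°: d²x/dθ² = -0.11457 m.
a = ω²·d²x/dθ² = (11.62)²·(-0.11457) = -15.48 m/s²;  |a| = 15.48 m/s².

15.5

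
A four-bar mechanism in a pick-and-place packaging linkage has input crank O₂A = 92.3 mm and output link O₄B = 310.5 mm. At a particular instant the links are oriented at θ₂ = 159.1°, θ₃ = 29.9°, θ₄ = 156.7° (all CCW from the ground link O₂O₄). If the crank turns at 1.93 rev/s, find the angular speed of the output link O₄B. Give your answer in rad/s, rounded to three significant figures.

ω₂ = 12.13 rad/s (from 1.93 rev/s).
Differentiating the loop-closure r₂e^{iθ₂}+r₃e^{iθ₃}=r₁+r₄e^{iθ₄} gives r₂ω₂e^{iθ₂}+r₃ω₃e^{iθ₃}=r₄ω₄e^{iθ₄}.
Eliminating the other unknown: ω₄ = r₂ω₂ sin(θ₂−θ₃) / [r₄ sin(θ₄−θ₃)].
Numerator sine = +0.77494; denominator sine = +0.80073.
Result = 0.0923·12.13·(+0.77494) / (0.3105·(+0.80073)) = +3.4887 rad/s; magnitude 3.4887 rad/s.

3.49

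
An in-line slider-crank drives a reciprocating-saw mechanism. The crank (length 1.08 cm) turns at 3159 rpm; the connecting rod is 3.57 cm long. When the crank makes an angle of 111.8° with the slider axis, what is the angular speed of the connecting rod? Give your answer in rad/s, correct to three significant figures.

ω = 330.8 rad/s (converted from 3159 rpm).
The rod makes angle φ with the slider axis where L sinφ = r sinθ; differentiating, L cosφ·φ̇ = r ω cosθ.
L cosφ = √(L² − r² sin²θ) = 0.034263 m.
|ω_rod| = r ω |cosθ| / √(L² − r² sin²θ) = 0.0108·330.8·0.37137/0.034263 = 38.724 rad/s.

38.7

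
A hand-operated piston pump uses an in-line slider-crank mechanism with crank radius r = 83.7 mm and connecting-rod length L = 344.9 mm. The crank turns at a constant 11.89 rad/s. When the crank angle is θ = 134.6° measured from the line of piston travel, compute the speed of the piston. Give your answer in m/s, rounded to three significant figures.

0.586

ω = 11.89 rad/s
For an in-line slider-crank, x = r cosθ + √(L² − r² sin²θ), so v = −rω sinθ·[1 + r cosθ/√(L² − r² sin²θ)].
With r = 0.0837 m, L = 0.3449 m, θ = 134.6°: √(L² − r² sin²θ) = 0.33971 m.
v = −0.0837·11.89·0.71203·[1 + 0.0837·-0.70215/0.33971] = -0.58601 m/s.
|v| = 0.58601 m/s.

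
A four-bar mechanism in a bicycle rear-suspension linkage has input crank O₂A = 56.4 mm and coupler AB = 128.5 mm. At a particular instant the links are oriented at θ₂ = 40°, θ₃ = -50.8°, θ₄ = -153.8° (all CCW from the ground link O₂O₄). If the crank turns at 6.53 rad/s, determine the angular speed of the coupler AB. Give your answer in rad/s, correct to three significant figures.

0.702

ω₂ = 6.53 rad/s
Differentiating the loop-closure r₂e^{iθ₂}+r₃e^{iθ₃}=r₁+r₄e^{iθ₄} gives r₂ω₂e^{iθ₂}+r₃ω₃e^{iθ₃}=r₄ω₄e^{iθ₄}.
Eliminating the other unknown: ω₃ = r₂ω₂ sin(θ₄−θ₂) / [r₃ sin(θ₃−θ₄)].
Numerator sine = +0.23853; denominator sine = +0.97437.
Result = 0.0564·6.53·(+0.23853) / (0.1285·(+0.97437)) = +0.70164 rad/s; magnitude 0.70164 rad/s.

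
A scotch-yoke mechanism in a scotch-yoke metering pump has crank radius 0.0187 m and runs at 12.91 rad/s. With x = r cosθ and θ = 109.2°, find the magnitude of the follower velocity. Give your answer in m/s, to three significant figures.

0.228

ω = 12.91 rad/s
x = r cosθ ⇒ ẋ = −rω sinθ.
|v| = rω|sinθ| = 0.0187·12.91·|sin 109.2°| = 0.22799 m/s.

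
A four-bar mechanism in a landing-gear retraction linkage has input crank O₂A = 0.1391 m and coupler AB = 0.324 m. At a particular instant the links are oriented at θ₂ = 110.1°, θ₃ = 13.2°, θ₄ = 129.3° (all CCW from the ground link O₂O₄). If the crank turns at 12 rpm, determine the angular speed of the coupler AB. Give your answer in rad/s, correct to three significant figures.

0.198

ω₂ = 1.257 rad/s (from 12 rpm).
Differentiating the loop-closure r₂e^{iθ₂}+r₃e^{iθ₃}=r₁+r₄e^{iθ₄} gives r₂ω₂e^{iθ₂}+r₃ω₃e^{iθ₃}=r₄ω₄e^{iθ₄}.
Eliminating the other unknown: ω₃ = r₂ω₂ sin(θ₄−θ₂) / [r₃ sin(θ₃−θ₄)].
Numerator sine = +0.32887; denominator sine = -0.89803.
Result = 0.1391·1.257·(+0.32887) / (0.324·(-0.89803)) = -0.19757 rad/s; magnitude 0.19757 rad/s.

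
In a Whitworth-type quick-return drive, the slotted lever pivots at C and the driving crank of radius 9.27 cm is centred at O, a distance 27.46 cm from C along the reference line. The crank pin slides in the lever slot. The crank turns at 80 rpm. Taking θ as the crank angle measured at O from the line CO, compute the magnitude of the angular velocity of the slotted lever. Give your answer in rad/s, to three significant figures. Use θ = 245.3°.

0.273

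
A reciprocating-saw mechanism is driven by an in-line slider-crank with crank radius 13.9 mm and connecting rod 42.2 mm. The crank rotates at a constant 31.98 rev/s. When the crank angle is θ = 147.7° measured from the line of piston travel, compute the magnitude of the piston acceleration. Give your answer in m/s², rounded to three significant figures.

390

ω = 2π·32 = 200.9 rad/s
x(θ) = r cosθ + √(L² − r² sin²θ); with ω constant, a = ω²·d²x/dθ².
d²x/dθ² = −r cosθ − r²(cos2θ)/√u − r⁴ sin²2θ/(4u^{3/2}),  u = L² − r² sin²θ = 0.00172567 m².
Substituting r = 0.0139 m, L = 0.0422 m, θ = 147.7°: d²x/dθ² = +0.0096479 m.
a = ω²·d²x/dθ² = (200.9)²·(+0.0096479) = +389.54 m/s²;  |a| = 389.54 m/s².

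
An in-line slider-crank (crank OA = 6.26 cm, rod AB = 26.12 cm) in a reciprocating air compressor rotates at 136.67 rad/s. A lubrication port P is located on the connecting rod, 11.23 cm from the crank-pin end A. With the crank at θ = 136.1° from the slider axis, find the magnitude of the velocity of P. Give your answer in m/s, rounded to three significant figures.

6.51

ω = 136.7 rad/s.  Crank-pin speed |V_A| = rω = 8.5555 m/s, perpendicular to OA.
Rod angle: sinφ = −(r/L) sinθ ⇒ φ = -9.566°; ω_rod = −rω cosθ/√(L²−r²sin²θ) = +23.934 rad/s.
V_P = V_A + ω_rod × AP, with AP = 0.1123 m along the rod.
Components: V_Px = −rω sinθ − a·ω_rod·sinφ = -5.4858 m/s;  V_Py = rω cosθ + a·ω_rod·cosφ = -3.5143 m/s.
|V_P| = √(V_Px² + V_Py²) = 6.5149 m/s.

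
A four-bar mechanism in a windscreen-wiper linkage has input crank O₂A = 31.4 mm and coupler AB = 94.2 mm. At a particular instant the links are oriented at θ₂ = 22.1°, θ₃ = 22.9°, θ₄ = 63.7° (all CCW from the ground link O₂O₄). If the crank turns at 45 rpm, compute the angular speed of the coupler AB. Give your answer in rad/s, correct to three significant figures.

1.60

ω₂ = 4.712 rad/s (from 45 rpm).
Differentiating the loop-closure r₂e^{iθ₂}+r₃e^{iθ₃}=r₁+r₄e^{iθ₄} gives r₂ω₂e^{iθ₂}+r₃ω₃e^{iθ₃}=r₄ω₄e^{iθ₄}.
Eliminating the other unknown: ω₃ = r₂ω₂ sin(θ₄−θ₂) / [r₃ sin(θ₃−θ₄)].
Numerator sine = +0.66393; denominator sine = -0.65342.
Result = 0.0314·4.712·(+0.66393) / (0.0942·(-0.65342)) = -1.5961 rad/s; magnitude 1.5961 rad/s.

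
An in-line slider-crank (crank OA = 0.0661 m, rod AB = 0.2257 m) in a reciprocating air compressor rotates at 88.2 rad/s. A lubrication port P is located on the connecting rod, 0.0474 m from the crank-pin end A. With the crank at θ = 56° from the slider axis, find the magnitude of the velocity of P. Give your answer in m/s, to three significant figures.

5.63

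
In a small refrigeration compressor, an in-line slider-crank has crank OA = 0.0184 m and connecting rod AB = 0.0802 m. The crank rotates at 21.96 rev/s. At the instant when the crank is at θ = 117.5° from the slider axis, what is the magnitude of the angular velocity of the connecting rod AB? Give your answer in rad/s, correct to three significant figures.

14.9

ω = 138 rad/s (converted from 21.96 rev/s).
The rod makes angle φ with the slider axis where L sinφ = r sinθ; differentiating, L cosφ·φ̇ = r ω cosθ.
L cosφ = √(L² − r² sin²θ) = 0.078522 m.
|ω_rod| = r ω |cosθ| / √(L² − r² sin²θ) = 0.0184·138·0.46175/0.078522 = 14.93 rad/s.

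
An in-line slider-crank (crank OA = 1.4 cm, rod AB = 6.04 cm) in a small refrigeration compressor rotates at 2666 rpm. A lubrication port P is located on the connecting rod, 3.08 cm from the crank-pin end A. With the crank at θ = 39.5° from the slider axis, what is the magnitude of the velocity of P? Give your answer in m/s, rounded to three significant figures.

ω = 279.2 rad/s.  Crank-pin speed |V_A| = rω = 3.9086 m/s, perpendicular to OA.
Rod angle: sinφ = −(r/L) sinθ ⇒ φ = -8.478°; ω_rod = −rω cosθ/√(L²−r²sin²θ) = -50.485 rad/s.
V_P = V_A + ω_rod × AP, with AP = 0.0308 m along the rod.
Components: V_Px = −rω sinθ − a·ω_rod·sinφ = -2.7154 m/s;  V_Py = rω cosθ + a·ω_rod·cosφ = +1.478 m/s.
|V_P| = √(V_Px² + V_Py²) = 3.0916 m/s.

3.09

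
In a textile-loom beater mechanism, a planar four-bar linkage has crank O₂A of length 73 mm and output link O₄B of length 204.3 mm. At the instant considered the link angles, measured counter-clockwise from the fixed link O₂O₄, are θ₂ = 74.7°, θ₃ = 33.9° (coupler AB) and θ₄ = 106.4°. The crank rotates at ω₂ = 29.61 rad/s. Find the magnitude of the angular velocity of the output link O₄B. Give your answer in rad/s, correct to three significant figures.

ω₂ = 29.61 rad/s
Differentiating the loop-closure r₂e^{iθ₂}+r₃e^{iθ₃}=r₁+r₄e^{iθ₄} gives r₂ω₂e^{iθ₂}+r₃ω₃e^{iθ₃}=r₄ω₄e^{iθ₄}.
Eliminating the other unknown: ω₄ = r₂ω₂ sin(θ₂−θ₃) / [r₄ sin(θ₄−θ₃)].
Numerator sine = +0.65342; denominator sine = +0.95372.
Result = 0.073·29.61·(+0.65342) / (0.2043·(+0.95372)) = +7.2488 rad/s; magnitude 7.2488 rad/s.

7.25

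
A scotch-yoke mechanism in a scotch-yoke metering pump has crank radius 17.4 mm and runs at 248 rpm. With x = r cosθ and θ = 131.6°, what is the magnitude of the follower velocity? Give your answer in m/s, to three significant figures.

0.338

ω = 25.97 rad/s (from 248 rpm).
x = r cosθ ⇒ ẋ = −rω sinθ.
|v| = rω|sinθ| = 0.0174·25.97·|sin 131.6°| = 0.33792 m/s.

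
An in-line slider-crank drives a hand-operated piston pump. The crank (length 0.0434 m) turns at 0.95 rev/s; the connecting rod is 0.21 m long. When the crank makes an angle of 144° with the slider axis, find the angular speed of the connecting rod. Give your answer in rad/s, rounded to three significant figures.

1.01

ω = 5.969 rad/s (converted from 0.95 rev/s).
The rod makes angle φ with the slider axis where L sinφ = r sinθ; differentiating, L cosφ·φ̇ = r ω cosθ.
L cosφ = √(L² − r² sin²θ) = 0.20844 m.
|ω_rod| = r ω |cosθ| / √(L² − r² sin²θ) = 0.0434·5.969·0.80902/0.20844 = 1.0054 rad/s.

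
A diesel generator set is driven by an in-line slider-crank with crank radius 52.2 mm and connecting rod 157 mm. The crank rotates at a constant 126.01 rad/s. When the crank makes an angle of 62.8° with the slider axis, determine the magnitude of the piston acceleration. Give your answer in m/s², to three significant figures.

ω = 126 rad/s
x(θ) = r cosθ + √(L² − r² sin²θ); with ω constant, a = ω²·d²x/dθ².
d²x/dθ² = −r cosθ − r²(cos2θ)/√u − r⁴ sin²2θ/(4u^{3/2}),  u = L² − r² sin²θ = 0.0224935 m².
Substituting r = 0.0522 m, L = 0.157 m, θ = 62.8°: d²x/dθ² = -0.013648 m.
a = ω²·d²x/dθ² = (126)²·(-0.013648) = -216.71 m/s²;  |a| = 216.71 m/s².

217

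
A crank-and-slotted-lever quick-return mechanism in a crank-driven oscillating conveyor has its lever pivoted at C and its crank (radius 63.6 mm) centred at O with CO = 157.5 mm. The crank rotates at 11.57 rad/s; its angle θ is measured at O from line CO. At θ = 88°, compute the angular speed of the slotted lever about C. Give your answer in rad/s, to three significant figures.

ω = 11.57 rad/s
Crank pin A relative to C: A = (d + r cosθ, r sinθ); lever angle φ = atan2(r sinθ, d + r cosθ).
Differentiating tanφ: φ̇ = rω(d cosθ + r)/(d² + r² + 2dr cosθ).
d² + r² + 2dr cosθ = |CA|² = 0.0295504 m²;  d cosθ + r = +0.069097 m.
|ω_lever| = |0.0636·11.57·+0.069097| / 0.0295504 = 1.7206 rad/s.

1.72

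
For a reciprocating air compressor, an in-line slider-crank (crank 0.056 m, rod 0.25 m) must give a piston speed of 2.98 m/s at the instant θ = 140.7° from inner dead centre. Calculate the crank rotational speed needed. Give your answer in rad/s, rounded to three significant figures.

For an in-line slider-crank, |v_piston| = rω|sinθ|·[1 + r cosθ/√(L² − r² sin²θ)].
With r = 0.056 m, L = 0.25 m, θ = 140.7°: the bracketed kinematic factor |dx/dθ| = 0.029258 m.
ω = v/|dx/dθ| = 2.98/0.029258 = 101.85 rad/s.

102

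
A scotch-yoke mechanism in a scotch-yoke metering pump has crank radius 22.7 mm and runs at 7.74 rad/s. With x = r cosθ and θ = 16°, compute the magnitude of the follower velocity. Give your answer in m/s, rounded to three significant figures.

0.0484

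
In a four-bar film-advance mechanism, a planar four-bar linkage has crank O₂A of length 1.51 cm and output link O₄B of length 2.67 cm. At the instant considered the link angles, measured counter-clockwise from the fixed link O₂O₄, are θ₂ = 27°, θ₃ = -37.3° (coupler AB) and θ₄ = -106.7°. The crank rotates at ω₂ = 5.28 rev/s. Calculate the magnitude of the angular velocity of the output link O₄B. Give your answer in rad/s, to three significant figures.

ω₂ = 33.18 rad/s (from 5.28 rev/s).
Differentiating the loop-closure r₂e^{iθ₂}+r₃e^{iθ₃}=r₁+r₄e^{iθ₄} gives r₂ω₂e^{iθ₂}+r₃ω₃e^{iθ₃}=r₄ω₄e^{iθ₄}.
Eliminating the other unknown: ω₄ = r₂ω₂ sin(θ₂−θ₃) / [r₄ sin(θ₄−θ₃)].
Numerator sine = +0.90108; denominator sine = -0.93606.
Result = 0.0151·33.18·(+0.90108) / (0.0267·(-0.93606)) = -18.061 rad/s; magnitude 18.061 rad/s.

18.1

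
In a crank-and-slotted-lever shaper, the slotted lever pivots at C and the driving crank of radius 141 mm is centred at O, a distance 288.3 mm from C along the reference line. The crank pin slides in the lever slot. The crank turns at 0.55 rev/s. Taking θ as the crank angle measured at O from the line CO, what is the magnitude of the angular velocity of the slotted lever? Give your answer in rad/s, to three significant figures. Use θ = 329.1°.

ω = 3.456 rad/s (from 0.55 rev/s).
Crank pin A relative to C: A = (d + r cosθ, r sinθ); lever angle φ = atan2(r sinθ, d + r cosθ).
Differentiating tanφ: φ̇ = rω(d cosθ + r)/(d² + r² + 2dr cosθ).
d² + r² + 2dr cosθ = |CA|² = 0.172759 m²;  d cosθ + r = +0.38838 m.
|ω_lever| = |0.141·3.456·+0.38838| / 0.172759 = 1.0954 rad/s.

1.10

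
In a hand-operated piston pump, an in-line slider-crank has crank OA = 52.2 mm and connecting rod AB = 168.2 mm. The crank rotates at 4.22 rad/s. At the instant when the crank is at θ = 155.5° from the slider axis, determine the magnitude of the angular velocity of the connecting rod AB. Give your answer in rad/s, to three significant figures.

1.20

ω = 4.22 rad/s
The rod makes angle φ with the slider axis where L sinφ = r sinθ; differentiating, L cosφ·φ̇ = r ω cosθ.
L cosφ = √(L² − r² sin²θ) = 0.1668 m.
|ω_rod| = r ω |cosθ| / √(L² − r² sin²θ) = 0.0522·4.22·0.90996/0.1668 = 1.2017 rad/s.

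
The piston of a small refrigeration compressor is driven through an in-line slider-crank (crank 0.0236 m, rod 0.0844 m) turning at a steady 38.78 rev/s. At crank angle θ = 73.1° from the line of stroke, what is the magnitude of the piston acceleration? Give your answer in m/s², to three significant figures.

ω = 2π·38.8 = 243.7 rad/s
x(θ) = r cosθ + √(L² − r² sin²θ); with ω constant, a = ω²·d²x/dθ².
d²x/dθ² = −r cosθ − r²(cos2θ)/√u − r⁴ sin²2θ/(4u^{3/2}),  u = L² − r² sin²θ = 0.00661347 m².
Substituting r = 0.0236 m, L = 0.0844 m, θ = 73.1°: d²x/dθ² = -0.001214 m.
a = ω²·d²x/dθ² = (243.7)²·(-0.001214) = -72.077 m/s²;  |a| = 72.077 m/s².

72.1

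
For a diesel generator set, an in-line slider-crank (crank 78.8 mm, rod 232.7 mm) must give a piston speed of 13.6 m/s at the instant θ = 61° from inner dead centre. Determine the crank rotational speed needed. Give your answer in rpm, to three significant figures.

For an in-line slider-crank, |v_piston| = rω|sinθ|·[1 + r cosθ/√(L² − r² sin²θ)].
With r = 0.0788 m, L = 0.2327 m, θ = 61°: the bracketed kinematic factor |dx/dθ| = 0.080766 m.
ω = v/|dx/dθ| = 13.6/0.080766 = 168.39 rad/s.
N = 60ω/(2π) = 1608 rpm.

1610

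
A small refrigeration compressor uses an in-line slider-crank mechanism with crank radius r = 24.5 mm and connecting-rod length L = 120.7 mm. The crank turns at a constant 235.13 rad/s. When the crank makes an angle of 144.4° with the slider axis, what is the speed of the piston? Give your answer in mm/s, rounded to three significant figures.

2800

ω = 235.1 rad/s
For an in-line slider-crank, x = r cosθ + √(L² − r² sin²θ), so v = −rω sinθ·[1 + r cosθ/√(L² − r² sin²θ)].
With r = 0.0245 m, L = 0.1207 m, θ = 144.4°: √(L² − r² sin²θ) = 0.11985 m.
v = −0.0245·235.1·0.58212·[1 + 0.0245·-0.81310/0.11985] = -2.7961 m/s.
|v| = 2.7961 m/s = 2796.1 mm/s.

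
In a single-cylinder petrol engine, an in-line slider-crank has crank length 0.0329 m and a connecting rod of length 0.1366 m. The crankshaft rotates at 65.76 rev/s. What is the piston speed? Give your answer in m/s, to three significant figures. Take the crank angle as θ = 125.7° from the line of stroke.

9.46

ω = 2π·65.8 = 413.2 rad/s
For an in-line slider-crank, x = r cosθ + √(L² − r² sin²θ), so v = −rω sinθ·[1 + r cosθ/√(L² − r² sin²θ)].
With r = 0.0329 m, L = 0.1366 m, θ = 125.7°: √(L² − r² sin²θ) = 0.13396 m.
v = −0.0329·413.2·0.81208·[1 + 0.0329·-0.58354/0.13396] = -9.4571 m/s.
|v| = 9.4571 m/s.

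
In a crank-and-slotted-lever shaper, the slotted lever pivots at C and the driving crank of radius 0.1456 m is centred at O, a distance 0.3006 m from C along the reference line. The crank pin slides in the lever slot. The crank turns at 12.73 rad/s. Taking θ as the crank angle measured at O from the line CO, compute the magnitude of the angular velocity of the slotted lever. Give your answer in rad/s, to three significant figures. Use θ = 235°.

ω = 12.73 rad/s
Crank pin A relative to C: A = (d + r cosθ, r sinθ); lever angle φ = atan2(r sinθ, d + r cosθ).
Differentiating tanφ: φ̇ = rω(d cosθ + r)/(d² + r² + 2dr cosθ).
d² + r² + 2dr cosθ = |CA|² = 0.0613519 m²;  d cosθ + r = -0.026817 m.
|ω_lever| = |0.1456·12.73·-0.026817| / 0.0613519 = 0.81016 rad/s.

0.810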